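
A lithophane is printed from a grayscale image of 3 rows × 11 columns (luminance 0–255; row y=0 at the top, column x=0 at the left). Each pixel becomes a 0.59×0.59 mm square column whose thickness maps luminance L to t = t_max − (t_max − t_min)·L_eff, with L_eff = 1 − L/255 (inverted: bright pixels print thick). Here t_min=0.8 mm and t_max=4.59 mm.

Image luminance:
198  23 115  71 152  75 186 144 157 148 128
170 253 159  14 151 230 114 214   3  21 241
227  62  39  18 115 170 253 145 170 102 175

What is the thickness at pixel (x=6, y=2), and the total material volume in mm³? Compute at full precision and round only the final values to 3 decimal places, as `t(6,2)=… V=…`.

span = t_max - t_min = 4.59 - 0.8 = 3.790
L(6,2) = 253, L_eff = 1 - 253/255 = 0.007843 (inverted)
t(6,2) = 4.59 - 3.790·0.007843 = 4.560
Σt over all 3·11 pixels = 785699/8500 ≈ 92.4351765
V = pitch²·Σt = 0.59²·785699/8500 = 32.177

t(6,2)=4.560 V=32.177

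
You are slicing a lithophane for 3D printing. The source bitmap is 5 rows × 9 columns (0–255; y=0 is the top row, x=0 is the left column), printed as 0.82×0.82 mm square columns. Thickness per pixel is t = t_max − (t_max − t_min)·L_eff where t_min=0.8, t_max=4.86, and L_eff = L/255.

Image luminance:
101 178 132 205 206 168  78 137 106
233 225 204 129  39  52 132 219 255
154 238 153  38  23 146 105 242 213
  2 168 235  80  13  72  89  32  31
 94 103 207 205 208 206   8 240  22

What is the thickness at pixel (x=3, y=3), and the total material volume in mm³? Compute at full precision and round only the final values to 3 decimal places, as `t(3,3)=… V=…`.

t(3,3)=3.586 V=81.471

span = t_max - t_min = 4.86 - 0.8 = 4.060
L(3,3) = 80, L_eff = 80/255 = 0.313725
t(3,3) = 4.86 - 4.060·0.313725 = 3.586
Σt over all 5·9 pixels = 514949/4250 ≈ 121.1644706
V = pitch²·Σt = 0.82²·514949/4250 = 81.471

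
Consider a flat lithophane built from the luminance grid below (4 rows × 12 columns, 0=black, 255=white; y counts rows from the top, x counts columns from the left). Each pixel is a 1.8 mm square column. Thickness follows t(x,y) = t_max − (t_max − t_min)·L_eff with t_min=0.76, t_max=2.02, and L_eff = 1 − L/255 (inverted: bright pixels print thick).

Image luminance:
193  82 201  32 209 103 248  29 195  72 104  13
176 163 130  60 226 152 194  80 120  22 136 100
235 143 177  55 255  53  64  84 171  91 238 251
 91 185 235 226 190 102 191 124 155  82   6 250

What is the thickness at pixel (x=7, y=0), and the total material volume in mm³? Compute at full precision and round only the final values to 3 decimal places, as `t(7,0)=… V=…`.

t(7,0)=0.903 V=225.362

span = t_max - t_min = 2.02 - 0.76 = 1.260
L(7,0) = 29, L_eff = 1 - 29/255 = 0.886275 (inverted)
t(7,0) = 2.02 - 1.260·0.886275 = 0.903
Σt over all 4·12 pixels = 147807/2125 ≈ 69.5562353
V = pitch²·Σt = 1.8²·147807/2125 = 225.362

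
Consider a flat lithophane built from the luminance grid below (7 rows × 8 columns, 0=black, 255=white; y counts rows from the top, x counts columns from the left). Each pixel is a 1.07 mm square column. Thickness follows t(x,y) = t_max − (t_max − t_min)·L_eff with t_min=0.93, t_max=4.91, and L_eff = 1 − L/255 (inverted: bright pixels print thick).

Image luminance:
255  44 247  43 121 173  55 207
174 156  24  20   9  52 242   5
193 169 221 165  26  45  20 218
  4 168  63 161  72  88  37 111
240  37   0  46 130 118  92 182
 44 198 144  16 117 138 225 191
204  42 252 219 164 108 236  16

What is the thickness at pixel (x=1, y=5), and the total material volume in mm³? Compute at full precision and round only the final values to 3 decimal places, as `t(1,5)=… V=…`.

span = t_max - t_min = 4.91 - 0.93 = 3.980
L(1,5) = 198, L_eff = 1 - 198/255 = 0.223529 (inverted)
t(1,5) = 4.91 - 3.980·0.223529 = 4.020
Σt over all 7·8 pixels = 668891/4250 ≈ 157.3861176
V = pitch²·Σt = 1.07²·668891/4250 = 180.191

t(1,5)=4.020 V=180.191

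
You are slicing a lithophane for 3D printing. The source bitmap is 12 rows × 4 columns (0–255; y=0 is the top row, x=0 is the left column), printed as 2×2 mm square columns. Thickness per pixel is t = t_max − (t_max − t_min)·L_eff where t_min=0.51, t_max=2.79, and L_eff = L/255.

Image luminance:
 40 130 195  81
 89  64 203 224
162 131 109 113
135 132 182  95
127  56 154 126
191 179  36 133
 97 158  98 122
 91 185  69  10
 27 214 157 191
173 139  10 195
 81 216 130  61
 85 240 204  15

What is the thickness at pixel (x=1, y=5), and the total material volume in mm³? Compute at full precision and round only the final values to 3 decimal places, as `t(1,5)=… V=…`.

t(1,5)=1.190 V=319.125

span = t_max - t_min = 2.79 - 0.51 = 2.280
L(1,5) = 179, L_eff = 179/255 = 0.701961
t(1,5) = 2.79 - 2.280·0.701961 = 1.190
Σt over all 12·4 pixels = 33907/425 ≈ 79.7811765
V = pitch²·Σt = 2²·33907/425 = 319.125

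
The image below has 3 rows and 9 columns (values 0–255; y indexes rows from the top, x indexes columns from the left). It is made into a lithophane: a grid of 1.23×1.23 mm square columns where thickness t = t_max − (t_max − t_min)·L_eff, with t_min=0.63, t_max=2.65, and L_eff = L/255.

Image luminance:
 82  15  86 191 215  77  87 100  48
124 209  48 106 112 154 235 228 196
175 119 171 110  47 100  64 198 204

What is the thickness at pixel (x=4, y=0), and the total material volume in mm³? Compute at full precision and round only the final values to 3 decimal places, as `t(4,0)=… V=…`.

t(4,0)=0.947 V=66.290

span = t_max - t_min = 2.65 - 0.63 = 2.020
L(4,0) = 215, L_eff = 215/255 = 0.843137
t(4,0) = 2.65 - 2.020·0.843137 = 0.947
Σt over all 3·9 pixels = 372441/8500 ≈ 43.8165882
V = pitch²·Σt = 1.23²·372441/8500 = 66.290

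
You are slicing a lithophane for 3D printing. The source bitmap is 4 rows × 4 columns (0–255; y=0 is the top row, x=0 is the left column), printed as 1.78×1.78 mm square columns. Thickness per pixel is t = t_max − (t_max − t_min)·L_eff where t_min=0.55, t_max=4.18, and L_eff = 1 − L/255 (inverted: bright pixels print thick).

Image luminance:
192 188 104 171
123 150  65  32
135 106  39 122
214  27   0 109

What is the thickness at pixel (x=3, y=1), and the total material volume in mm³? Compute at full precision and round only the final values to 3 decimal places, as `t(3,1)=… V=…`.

t(3,1)=1.006 V=108.030

span = t_max - t_min = 4.18 - 0.55 = 3.630
L(3,1) = 32, L_eff = 1 - 32/255 = 0.874510 (inverted)
t(3,1) = 4.18 - 3.630·0.874510 = 1.006
Σt over all 4·4 pixels = 289817/8500 ≈ 34.0961176
V = pitch²·Σt = 1.78²·289817/8500 = 108.030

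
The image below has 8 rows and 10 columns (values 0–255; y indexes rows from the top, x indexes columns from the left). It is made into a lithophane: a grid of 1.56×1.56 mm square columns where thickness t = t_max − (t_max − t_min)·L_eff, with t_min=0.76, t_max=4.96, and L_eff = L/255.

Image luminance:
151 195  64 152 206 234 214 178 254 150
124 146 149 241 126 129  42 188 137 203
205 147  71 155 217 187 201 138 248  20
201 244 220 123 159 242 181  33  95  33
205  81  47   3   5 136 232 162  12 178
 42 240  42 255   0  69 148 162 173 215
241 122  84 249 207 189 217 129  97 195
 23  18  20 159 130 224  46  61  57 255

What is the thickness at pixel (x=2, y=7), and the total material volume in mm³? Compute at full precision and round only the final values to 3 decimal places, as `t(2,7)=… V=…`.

t(2,7)=4.631 V=503.377

span = t_max - t_min = 4.96 - 0.76 = 4.200
L(2,7) = 20, L_eff = 20/255 = 0.078431
t(2,7) = 4.96 - 4.200·0.078431 = 4.631
Σt over all 8·10 pixels = 87909/425 ≈ 206.8447059
V = pitch²·Σt = 1.56²·87909/425 = 503.377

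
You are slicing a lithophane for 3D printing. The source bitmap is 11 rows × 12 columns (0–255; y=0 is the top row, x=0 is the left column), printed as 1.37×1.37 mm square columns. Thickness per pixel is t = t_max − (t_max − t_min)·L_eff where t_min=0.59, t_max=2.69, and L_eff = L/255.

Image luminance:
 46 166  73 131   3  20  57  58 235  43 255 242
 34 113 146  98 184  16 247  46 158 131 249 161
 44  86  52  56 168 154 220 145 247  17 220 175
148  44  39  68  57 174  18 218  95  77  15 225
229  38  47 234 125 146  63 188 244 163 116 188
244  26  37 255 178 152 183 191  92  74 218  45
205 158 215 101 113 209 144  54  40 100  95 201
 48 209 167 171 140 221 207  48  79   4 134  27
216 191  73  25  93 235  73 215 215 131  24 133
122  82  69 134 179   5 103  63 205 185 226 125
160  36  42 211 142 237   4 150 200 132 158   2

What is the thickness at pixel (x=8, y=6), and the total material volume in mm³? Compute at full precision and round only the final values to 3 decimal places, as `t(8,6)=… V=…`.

span = t_max - t_min = 2.69 - 0.59 = 2.100
L(8,6) = 40, L_eff = 40/255 = 0.156863
t(8,6) = 2.69 - 2.100·0.156863 = 2.361
Σt over all 11·12 pixels = 91983/425 ≈ 216.4305882
V = pitch²·Σt = 1.37²·91983/425 = 406.219

t(8,6)=2.361 V=406.219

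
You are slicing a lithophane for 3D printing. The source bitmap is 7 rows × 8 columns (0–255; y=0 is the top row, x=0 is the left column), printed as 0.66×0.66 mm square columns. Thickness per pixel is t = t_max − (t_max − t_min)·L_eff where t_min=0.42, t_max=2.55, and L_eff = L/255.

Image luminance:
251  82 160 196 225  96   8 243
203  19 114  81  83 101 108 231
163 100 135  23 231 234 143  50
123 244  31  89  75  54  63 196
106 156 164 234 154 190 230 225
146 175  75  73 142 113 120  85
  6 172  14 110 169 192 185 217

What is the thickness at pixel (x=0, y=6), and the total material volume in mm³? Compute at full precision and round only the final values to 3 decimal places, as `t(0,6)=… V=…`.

span = t_max - t_min = 2.55 - 0.42 = 2.130
L(0,6) = 6, L_eff = 6/255 = 0.023529
t(0,6) = 2.55 - 2.130·0.023529 = 2.500
Σt over all 7·8 pixels = 168408/2125 ≈ 79.2508235
V = pitch²·Σt = 0.66²·168408/2125 = 34.522

t(0,6)=2.500 V=34.522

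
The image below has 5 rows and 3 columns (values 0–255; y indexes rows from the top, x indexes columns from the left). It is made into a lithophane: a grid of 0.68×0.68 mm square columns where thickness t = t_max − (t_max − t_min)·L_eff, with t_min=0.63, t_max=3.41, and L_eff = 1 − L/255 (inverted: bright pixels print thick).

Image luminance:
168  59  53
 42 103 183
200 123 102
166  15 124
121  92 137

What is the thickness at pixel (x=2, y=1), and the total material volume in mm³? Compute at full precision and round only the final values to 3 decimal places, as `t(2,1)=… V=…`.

span = t_max - t_min = 3.41 - 0.63 = 2.780
L(2,1) = 183, L_eff = 1 - 183/255 = 0.282353 (inverted)
t(2,1) = 3.41 - 2.780·0.282353 = 2.625
Σt over all 5·3 pixels = 710239/25500 ≈ 27.8525098
V = pitch²·Σt = 0.68²·710239/25500 = 12.879

t(2,1)=2.625 V=12.879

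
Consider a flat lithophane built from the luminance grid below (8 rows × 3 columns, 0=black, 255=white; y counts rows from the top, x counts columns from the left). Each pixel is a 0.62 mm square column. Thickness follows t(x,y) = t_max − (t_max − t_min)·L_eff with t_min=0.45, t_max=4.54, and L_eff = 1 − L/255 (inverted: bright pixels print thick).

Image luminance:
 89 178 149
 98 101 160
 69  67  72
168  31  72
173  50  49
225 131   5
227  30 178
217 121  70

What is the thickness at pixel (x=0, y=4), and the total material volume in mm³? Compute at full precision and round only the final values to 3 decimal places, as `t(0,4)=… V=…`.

t(0,4)=3.225 V=20.983

span = t_max - t_min = 4.54 - 0.45 = 4.090
L(0,4) = 173, L_eff = 1 - 173/255 = 0.321569 (inverted)
t(0,4) = 4.54 - 4.090·0.321569 = 3.225
Σt over all 8·3 pixels = 46399/850 ≈ 54.5870588
V = pitch²·Σt = 0.62²·46399/850 = 20.983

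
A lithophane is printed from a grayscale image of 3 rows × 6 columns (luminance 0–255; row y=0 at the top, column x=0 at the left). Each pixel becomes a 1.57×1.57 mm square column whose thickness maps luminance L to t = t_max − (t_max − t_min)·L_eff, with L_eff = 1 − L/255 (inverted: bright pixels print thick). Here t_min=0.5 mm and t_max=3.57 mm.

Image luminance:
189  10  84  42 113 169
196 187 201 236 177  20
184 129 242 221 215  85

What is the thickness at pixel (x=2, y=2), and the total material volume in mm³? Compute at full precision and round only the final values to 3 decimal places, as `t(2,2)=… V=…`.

span = t_max - t_min = 3.57 - 0.5 = 3.070
L(2,2) = 242, L_eff = 1 - 242/255 = 0.050980 (inverted)
t(2,2) = 3.57 - 3.070·0.050980 = 3.413
Σt over all 3·6 pixels = 3528/85 ≈ 41.5058824
V = pitch²·Σt = 1.57²·3528/85 = 102.308

t(2,2)=3.413 V=102.308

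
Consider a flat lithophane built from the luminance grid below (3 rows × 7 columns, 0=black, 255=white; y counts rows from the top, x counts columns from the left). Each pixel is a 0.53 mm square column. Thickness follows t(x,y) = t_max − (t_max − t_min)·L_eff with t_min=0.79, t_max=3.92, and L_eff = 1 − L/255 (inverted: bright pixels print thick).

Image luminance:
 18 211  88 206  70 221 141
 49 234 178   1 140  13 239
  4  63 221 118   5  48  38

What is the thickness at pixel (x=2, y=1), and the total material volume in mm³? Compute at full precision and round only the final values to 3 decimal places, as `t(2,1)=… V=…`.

t(2,1)=2.975 V=12.611

span = t_max - t_min = 3.92 - 0.79 = 3.130
L(2,1) = 178, L_eff = 1 - 178/255 = 0.301961 (inverted)
t(2,1) = 3.92 - 3.130·0.301961 = 2.975
Σt over all 3·7 pixels = 1144823/25500 ≈ 44.8950196
V = pitch²·Σt = 0.53²·1144823/25500 = 12.611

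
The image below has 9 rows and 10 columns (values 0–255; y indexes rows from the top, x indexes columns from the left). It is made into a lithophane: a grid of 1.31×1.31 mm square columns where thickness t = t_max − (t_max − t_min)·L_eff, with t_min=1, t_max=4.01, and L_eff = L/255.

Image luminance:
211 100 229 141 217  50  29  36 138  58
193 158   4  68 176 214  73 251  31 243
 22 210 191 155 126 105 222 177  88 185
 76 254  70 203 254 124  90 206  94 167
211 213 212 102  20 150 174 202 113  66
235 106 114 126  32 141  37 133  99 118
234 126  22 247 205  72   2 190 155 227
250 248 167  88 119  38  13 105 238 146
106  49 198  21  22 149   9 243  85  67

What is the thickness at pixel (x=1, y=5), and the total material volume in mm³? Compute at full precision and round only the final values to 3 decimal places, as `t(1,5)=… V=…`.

span = t_max - t_min = 4.01 - 1 = 3.010
L(1,5) = 106, L_eff = 106/255 = 0.415686
t(1,5) = 4.01 - 3.010·0.415686 = 2.759
Σt over all 9·10 pixels = 927611/4250 ≈ 218.2614118
V = pitch²·Σt = 1.31²·927611/4250 = 374.558

t(1,5)=2.759 V=374.558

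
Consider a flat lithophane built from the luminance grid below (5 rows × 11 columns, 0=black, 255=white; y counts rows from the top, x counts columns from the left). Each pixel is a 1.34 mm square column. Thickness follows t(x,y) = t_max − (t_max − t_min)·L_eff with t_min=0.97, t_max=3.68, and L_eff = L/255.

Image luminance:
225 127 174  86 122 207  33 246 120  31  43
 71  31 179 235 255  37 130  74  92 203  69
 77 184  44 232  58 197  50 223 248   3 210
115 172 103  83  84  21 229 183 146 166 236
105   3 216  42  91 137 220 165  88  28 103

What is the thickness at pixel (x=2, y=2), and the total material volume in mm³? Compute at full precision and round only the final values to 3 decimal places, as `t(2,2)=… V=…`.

span = t_max - t_min = 3.68 - 0.97 = 2.710
L(2,2) = 44, L_eff = 44/255 = 0.172549
t(2,2) = 3.68 - 2.710·0.172549 = 3.212
Σt over all 5·11 pixels = 812527/6375 ≈ 127.4552157
V = pitch²·Σt = 1.34²·812527/6375 = 228.859

t(2,2)=3.212 V=228.859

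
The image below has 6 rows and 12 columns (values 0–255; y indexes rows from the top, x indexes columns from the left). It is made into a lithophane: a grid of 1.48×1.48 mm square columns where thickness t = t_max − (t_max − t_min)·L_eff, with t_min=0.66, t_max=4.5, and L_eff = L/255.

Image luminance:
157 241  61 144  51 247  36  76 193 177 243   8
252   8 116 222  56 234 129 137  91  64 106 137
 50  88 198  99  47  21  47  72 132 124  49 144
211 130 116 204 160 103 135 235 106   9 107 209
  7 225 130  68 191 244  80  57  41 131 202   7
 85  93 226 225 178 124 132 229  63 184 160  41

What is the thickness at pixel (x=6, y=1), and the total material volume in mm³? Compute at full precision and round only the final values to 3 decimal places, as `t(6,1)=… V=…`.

span = t_max - t_min = 4.5 - 0.66 = 3.840
L(6,1) = 129, L_eff = 129/255 = 0.505882
t(6,1) = 4.5 - 3.840·0.505882 = 2.557
Σt over all 6·12 pixels = 79428/425 ≈ 186.8894118
V = pitch²·Σt = 1.48²·79428/425 = 409.363

t(6,1)=2.557 V=409.363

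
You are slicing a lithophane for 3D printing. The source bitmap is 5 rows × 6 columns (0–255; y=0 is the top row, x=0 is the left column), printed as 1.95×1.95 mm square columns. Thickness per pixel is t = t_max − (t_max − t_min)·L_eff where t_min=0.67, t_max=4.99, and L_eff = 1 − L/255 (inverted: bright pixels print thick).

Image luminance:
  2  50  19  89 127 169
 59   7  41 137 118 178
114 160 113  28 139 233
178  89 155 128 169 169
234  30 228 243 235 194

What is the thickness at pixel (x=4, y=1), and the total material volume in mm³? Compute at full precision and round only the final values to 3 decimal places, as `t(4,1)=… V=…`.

t(4,1)=2.669 V=323.476

span = t_max - t_min = 4.99 - 0.67 = 4.320
L(4,1) = 118, L_eff = 1 - 118/255 = 0.537255 (inverted)
t(4,1) = 4.99 - 4.320·0.537255 = 2.669
Σt over all 5·6 pixels = 72309/850 ≈ 85.0694118
V = pitch²·Σt = 1.95²·72309/850 = 323.476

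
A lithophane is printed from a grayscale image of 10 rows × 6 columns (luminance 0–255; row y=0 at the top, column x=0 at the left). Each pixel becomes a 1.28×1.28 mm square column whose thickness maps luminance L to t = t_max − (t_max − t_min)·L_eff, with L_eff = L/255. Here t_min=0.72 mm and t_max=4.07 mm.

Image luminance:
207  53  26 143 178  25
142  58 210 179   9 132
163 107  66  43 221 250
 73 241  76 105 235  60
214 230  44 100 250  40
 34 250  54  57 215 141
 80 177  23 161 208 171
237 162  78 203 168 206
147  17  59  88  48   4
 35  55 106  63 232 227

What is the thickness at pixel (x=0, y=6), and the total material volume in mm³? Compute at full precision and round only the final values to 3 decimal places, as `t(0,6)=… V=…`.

span = t_max - t_min = 4.07 - 0.72 = 3.350
L(0,6) = 80, L_eff = 80/255 = 0.313725
t(0,6) = 4.07 - 3.350·0.313725 = 3.019
Σt over all 10·6 pixels = 368579/2550 ≈ 144.5407843
V = pitch²·Σt = 1.28²·368579/2550 = 236.816

t(0,6)=3.019 V=236.816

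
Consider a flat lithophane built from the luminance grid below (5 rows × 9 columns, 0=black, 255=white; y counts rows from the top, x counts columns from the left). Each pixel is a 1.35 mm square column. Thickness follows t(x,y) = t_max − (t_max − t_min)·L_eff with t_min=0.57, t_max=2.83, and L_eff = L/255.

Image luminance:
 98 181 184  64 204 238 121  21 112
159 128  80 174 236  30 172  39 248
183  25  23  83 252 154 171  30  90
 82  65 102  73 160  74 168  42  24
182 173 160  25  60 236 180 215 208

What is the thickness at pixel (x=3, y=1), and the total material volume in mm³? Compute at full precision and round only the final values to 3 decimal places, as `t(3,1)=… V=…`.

t(3,1)=1.288 V=139.559

span = t_max - t_min = 2.83 - 0.57 = 2.260
L(3,1) = 174, L_eff = 174/255 = 0.682353
t(3,1) = 2.83 - 2.260·0.682353 = 1.288
Σt over all 5·9 pixels = 114863/1500 ≈ 76.5753333
V = pitch²·Σt = 1.35²·114863/1500 = 139.559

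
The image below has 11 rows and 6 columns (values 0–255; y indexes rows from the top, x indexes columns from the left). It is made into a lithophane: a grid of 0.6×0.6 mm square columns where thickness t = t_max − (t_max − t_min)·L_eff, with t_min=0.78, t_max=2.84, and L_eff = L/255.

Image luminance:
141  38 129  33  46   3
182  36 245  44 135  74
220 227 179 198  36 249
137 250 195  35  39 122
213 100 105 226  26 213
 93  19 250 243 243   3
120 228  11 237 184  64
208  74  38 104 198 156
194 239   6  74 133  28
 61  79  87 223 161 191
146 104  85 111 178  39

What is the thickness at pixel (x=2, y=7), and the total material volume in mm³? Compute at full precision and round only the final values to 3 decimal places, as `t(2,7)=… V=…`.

t(2,7)=2.533 V=42.793

span = t_max - t_min = 2.84 - 0.78 = 2.060
L(2,7) = 38, L_eff = 38/255 = 0.149020
t(2,7) = 2.84 - 2.060·0.149020 = 2.533
Σt over all 11·6 pixels = 757798/6375 ≈ 118.8702745
V = pitch²·Σt = 0.6²·757798/6375 = 42.793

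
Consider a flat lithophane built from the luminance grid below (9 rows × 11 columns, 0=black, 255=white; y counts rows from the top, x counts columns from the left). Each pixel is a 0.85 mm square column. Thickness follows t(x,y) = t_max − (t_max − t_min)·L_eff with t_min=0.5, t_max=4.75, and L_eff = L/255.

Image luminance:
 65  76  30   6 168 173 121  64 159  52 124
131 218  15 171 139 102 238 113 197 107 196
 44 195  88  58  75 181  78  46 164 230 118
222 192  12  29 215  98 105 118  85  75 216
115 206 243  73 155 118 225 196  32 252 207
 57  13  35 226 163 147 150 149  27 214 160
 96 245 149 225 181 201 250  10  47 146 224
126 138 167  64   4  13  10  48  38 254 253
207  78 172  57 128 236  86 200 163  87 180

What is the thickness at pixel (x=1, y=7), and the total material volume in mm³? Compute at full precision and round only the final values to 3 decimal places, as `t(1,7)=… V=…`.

t(1,7)=2.450 V=183.756

span = t_max - t_min = 4.75 - 0.5 = 4.250
L(1,7) = 138, L_eff = 138/255 = 0.541176
t(1,7) = 4.75 - 4.250·0.541176 = 2.450
Σt over all 9·11 pixels = 763/3 ≈ 254.3333333
V = pitch²·Σt = 0.85²·763/3 = 183.756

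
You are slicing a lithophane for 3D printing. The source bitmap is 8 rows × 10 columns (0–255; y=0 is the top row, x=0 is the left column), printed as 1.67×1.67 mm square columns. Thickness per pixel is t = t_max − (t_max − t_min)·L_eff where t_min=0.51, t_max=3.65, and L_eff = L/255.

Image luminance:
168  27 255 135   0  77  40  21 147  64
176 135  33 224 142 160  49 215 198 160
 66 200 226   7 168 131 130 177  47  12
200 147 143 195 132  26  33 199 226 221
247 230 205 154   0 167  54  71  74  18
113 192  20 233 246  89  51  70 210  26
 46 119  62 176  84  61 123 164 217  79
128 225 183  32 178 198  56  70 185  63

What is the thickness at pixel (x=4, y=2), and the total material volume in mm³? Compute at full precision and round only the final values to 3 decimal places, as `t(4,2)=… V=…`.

t(4,2)=1.581 V=469.877

span = t_max - t_min = 3.65 - 0.51 = 3.140
L(4,2) = 168, L_eff = 168/255 = 0.658824
t(4,2) = 3.65 - 3.140·0.658824 = 1.581
Σt over all 8·10 pixels = 2148133/12750 ≈ 168.4810196
V = pitch²·Σt = 1.67²·2148133/12750 = 469.877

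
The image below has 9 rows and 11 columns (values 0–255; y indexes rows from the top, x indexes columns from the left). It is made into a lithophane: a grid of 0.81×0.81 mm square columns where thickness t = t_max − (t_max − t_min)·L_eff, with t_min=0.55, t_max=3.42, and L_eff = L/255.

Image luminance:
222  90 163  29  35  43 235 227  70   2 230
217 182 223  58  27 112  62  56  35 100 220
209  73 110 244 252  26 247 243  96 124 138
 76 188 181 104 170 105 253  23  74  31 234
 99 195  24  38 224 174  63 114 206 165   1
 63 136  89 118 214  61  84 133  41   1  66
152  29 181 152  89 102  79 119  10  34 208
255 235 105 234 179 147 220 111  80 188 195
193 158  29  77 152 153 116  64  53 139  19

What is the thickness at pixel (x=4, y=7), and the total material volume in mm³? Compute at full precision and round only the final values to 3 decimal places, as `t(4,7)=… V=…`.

t(4,7)=1.405 V=130.540

span = t_max - t_min = 3.42 - 0.55 = 2.870
L(4,7) = 179, L_eff = 179/255 = 0.701961
t(4,7) = 3.42 - 2.870·0.701961 = 1.405
Σt over all 9·11 pixels = 338237/1700 ≈ 198.9629412
V = pitch²·Σt = 0.81²·338237/1700 = 130.540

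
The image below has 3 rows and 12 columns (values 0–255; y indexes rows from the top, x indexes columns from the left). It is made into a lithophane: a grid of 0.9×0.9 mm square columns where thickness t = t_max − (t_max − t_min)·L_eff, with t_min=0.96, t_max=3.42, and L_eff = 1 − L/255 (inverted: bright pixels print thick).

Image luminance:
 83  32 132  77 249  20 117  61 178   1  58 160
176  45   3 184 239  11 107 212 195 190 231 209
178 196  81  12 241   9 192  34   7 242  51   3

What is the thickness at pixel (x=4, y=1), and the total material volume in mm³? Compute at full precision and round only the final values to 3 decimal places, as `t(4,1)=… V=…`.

span = t_max - t_min = 3.42 - 0.96 = 2.460
L(4,1) = 239, L_eff = 1 - 239/255 = 0.062745 (inverted)
t(4,1) = 3.42 - 2.460·0.062745 = 3.266
Σt over all 3·12 pixels = 75.232
V = pitch²·Σt = 0.9²·75.232 = 60.938

t(4,1)=3.266 V=60.938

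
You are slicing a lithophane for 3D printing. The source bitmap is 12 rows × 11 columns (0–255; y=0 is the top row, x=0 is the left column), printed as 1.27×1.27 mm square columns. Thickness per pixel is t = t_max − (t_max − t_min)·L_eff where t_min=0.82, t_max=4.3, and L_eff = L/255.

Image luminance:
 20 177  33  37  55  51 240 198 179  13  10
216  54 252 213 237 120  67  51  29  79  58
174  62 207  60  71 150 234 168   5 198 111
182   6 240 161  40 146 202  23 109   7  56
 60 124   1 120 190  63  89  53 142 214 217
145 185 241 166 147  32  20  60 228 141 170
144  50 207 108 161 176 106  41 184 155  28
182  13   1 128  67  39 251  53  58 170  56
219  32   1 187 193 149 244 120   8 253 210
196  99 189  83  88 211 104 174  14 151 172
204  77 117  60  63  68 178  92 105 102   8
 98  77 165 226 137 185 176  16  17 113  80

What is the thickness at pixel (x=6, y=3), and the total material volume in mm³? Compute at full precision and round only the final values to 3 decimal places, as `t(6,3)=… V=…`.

t(6,3)=1.543 V=571.049

span = t_max - t_min = 4.3 - 0.82 = 3.480
L(6,3) = 202, L_eff = 202/255 = 0.792157
t(6,3) = 4.3 - 3.480·0.792157 = 1.543
Σt over all 12·11 pixels = 752358/2125 ≈ 354.0508235
V = pitch²·Σt = 1.27²·752358/2125 = 571.049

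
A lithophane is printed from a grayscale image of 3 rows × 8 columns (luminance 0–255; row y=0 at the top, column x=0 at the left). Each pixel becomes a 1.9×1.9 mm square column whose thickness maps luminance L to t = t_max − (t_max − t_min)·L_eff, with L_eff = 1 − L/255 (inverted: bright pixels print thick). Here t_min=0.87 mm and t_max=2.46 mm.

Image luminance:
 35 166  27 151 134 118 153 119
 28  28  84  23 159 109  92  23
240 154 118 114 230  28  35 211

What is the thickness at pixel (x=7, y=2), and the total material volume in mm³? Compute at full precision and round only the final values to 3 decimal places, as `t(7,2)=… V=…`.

span = t_max - t_min = 2.46 - 0.87 = 1.590
L(7,2) = 211, L_eff = 1 - 211/255 = 0.172549 (inverted)
t(7,2) = 2.46 - 1.590·0.172549 = 2.186
Σt over all 3·8 pixels = 314167/8500 ≈ 36.9608235
V = pitch²·Σt = 1.9²·314167/8500 = 133.429

t(7,2)=2.186 V=133.429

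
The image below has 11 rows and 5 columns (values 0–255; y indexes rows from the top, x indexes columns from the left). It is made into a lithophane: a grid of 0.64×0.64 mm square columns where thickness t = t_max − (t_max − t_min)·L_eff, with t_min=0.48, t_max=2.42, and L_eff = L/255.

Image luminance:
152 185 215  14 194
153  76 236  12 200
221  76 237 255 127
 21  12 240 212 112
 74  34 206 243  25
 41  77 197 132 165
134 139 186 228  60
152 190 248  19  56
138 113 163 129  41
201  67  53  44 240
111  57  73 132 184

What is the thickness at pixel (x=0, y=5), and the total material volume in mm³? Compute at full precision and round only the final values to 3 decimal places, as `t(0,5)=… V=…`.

t(0,5)=2.108 V=31.763

span = t_max - t_min = 2.42 - 0.48 = 1.940
L(0,5) = 41, L_eff = 41/255 = 0.160784
t(0,5) = 2.42 - 1.940·0.160784 = 2.108
Σt over all 11·5 pixels = 329577/4250 ≈ 77.5475294
V = pitch²·Σt = 0.64²·329577/4250 = 31.763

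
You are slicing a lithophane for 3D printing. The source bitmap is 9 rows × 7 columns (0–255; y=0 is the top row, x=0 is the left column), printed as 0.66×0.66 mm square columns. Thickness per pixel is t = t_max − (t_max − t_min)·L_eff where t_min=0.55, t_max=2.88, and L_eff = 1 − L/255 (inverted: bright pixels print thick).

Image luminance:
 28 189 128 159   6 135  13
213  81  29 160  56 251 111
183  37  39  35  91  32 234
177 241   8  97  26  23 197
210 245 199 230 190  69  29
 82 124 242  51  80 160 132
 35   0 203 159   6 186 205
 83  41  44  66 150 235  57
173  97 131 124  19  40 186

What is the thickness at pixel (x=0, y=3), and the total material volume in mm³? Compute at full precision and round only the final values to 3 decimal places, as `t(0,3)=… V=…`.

t(0,3)=2.167 V=43.998

span = t_max - t_min = 2.88 - 0.55 = 2.330
L(0,3) = 177, L_eff = 1 - 177/255 = 0.305882 (inverted)
t(0,3) = 2.88 - 2.330·0.305882 = 2.167
Σt over all 9·7 pixels = 2575621/25500 ≈ 101.0047451
V = pitch²·Σt = 0.66²·2575621/25500 = 43.998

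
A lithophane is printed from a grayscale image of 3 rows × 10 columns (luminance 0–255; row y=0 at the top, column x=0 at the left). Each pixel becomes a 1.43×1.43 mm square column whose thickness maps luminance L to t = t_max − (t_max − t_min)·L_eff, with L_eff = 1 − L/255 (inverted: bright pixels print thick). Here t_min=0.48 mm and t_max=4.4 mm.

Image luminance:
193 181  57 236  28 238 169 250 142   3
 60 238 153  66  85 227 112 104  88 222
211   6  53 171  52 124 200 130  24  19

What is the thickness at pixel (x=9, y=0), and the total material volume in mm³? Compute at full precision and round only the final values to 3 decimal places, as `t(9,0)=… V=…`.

span = t_max - t_min = 4.4 - 0.48 = 3.920
L(9,0) = 3, L_eff = 1 - 3/255 = 0.988235 (inverted)
t(9,0) = 4.4 - 3.920·0.988235 = 0.526
Σt over all 3·10 pixels = 27548/375 ≈ 73.4613333
V = pitch²·Σt = 1.43²·27548/375 = 150.221

t(9,0)=0.526 V=150.221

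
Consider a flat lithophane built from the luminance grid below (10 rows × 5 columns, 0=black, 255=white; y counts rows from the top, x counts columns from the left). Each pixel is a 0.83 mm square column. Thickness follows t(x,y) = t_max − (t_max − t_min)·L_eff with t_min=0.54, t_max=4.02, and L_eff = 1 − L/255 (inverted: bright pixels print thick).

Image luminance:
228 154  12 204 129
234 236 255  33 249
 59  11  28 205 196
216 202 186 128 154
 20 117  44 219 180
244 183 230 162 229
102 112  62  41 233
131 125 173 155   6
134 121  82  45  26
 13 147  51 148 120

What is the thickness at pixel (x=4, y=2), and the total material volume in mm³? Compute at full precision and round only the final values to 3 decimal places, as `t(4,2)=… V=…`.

t(4,2)=3.215 V=82.286

span = t_max - t_min = 4.02 - 0.54 = 3.480
L(4,2) = 196, L_eff = 1 - 196/255 = 0.231373 (inverted)
t(4,2) = 4.02 - 3.480·0.231373 = 3.215
Σt over all 10·5 pixels = 253821/2125 ≈ 119.4451765
V = pitch²·Σt = 0.83²·253821/2125 = 82.286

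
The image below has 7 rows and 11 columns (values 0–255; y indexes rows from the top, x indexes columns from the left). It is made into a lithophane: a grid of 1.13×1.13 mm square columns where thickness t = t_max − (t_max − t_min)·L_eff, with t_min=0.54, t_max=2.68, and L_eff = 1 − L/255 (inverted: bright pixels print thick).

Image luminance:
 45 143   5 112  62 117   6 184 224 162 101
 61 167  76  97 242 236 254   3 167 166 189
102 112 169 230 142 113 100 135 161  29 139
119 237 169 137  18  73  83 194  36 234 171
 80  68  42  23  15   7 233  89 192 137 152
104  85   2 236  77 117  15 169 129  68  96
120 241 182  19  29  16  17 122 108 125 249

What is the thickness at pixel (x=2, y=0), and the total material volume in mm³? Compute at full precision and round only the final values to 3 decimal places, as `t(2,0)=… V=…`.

t(2,0)=0.582 V=150.459

span = t_max - t_min = 2.68 - 0.54 = 2.140
L(2,0) = 5, L_eff = 1 - 5/255 = 0.980392 (inverted)
t(2,0) = 2.68 - 2.140·0.980392 = 0.582
Σt over all 7·11 pixels = 1502347/12750 ≈ 117.8311373
V = pitch²·Σt = 1.13²·1502347/12750 = 150.459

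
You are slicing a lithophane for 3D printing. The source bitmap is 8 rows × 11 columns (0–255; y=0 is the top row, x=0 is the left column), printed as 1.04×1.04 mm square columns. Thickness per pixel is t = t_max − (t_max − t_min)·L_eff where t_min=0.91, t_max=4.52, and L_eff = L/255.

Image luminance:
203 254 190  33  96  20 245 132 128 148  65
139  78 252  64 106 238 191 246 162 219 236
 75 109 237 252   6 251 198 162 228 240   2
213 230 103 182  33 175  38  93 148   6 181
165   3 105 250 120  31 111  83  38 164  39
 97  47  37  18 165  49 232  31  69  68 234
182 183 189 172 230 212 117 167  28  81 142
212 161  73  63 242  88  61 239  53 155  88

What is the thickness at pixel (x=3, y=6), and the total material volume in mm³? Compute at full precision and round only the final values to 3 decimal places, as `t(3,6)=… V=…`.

t(3,6)=2.085 V=247.988

span = t_max - t_min = 4.52 - 0.91 = 3.610
L(3,6) = 172, L_eff = 172/255 = 0.674510
t(3,6) = 4.52 - 3.610·0.674510 = 2.085
Σt over all 8·11 pixels = 1948873/8500 ≈ 229.2791765
V = pitch²·Σt = 1.04²·1948873/8500 = 247.988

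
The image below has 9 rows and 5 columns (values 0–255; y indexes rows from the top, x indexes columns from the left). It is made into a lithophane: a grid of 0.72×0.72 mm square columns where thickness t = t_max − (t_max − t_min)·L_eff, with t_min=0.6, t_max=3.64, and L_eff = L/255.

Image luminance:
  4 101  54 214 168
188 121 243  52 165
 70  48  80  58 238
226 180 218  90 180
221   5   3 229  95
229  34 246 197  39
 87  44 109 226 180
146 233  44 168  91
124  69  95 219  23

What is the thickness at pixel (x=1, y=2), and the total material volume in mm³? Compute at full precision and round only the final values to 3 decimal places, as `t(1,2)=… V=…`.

span = t_max - t_min = 3.64 - 0.6 = 3.040
L(1,2) = 48, L_eff = 48/255 = 0.188235
t(1,2) = 3.64 - 3.040·0.188235 = 3.068
Σt over all 9·5 pixels = 599321/6375 ≈ 94.0111373
V = pitch²·Σt = 0.72²·599321/6375 = 48.735

t(1,2)=3.068 V=48.735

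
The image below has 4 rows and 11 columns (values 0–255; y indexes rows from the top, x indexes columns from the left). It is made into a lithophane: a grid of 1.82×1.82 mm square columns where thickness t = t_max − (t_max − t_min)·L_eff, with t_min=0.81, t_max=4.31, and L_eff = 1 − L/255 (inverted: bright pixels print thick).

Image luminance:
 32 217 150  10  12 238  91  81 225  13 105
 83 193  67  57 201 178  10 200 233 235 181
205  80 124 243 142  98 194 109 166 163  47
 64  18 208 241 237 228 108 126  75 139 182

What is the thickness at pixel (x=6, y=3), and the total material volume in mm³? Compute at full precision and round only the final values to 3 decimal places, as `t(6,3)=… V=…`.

t(6,3)=2.292 V=391.249

span = t_max - t_min = 4.31 - 0.81 = 3.500
L(6,3) = 108, L_eff = 1 - 108/255 = 0.576471 (inverted)
t(6,3) = 4.31 - 3.500·0.576471 = 2.292
Σt over all 4·11 pixels = 100399/850 ≈ 118.1164706
V = pitch²·Σt = 1.82²·100399/850 = 391.249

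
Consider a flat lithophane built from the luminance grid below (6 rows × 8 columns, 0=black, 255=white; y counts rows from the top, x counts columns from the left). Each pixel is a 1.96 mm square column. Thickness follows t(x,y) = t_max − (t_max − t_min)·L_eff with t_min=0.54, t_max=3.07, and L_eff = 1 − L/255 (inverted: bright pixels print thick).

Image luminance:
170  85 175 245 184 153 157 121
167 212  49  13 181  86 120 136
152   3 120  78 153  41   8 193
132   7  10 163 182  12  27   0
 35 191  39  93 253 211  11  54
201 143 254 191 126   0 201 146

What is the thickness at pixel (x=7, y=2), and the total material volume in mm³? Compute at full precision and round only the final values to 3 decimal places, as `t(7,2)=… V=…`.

span = t_max - t_min = 3.07 - 0.54 = 2.530
L(7,2) = 193, L_eff = 1 - 193/255 = 0.243137 (inverted)
t(7,2) = 3.07 - 2.530·0.243137 = 2.455
Σt over all 6·8 pixels = 524753/6375 ≈ 82.3141961
V = pitch²·Σt = 1.96²·524753/6375 = 316.218

t(7,2)=2.455 V=316.218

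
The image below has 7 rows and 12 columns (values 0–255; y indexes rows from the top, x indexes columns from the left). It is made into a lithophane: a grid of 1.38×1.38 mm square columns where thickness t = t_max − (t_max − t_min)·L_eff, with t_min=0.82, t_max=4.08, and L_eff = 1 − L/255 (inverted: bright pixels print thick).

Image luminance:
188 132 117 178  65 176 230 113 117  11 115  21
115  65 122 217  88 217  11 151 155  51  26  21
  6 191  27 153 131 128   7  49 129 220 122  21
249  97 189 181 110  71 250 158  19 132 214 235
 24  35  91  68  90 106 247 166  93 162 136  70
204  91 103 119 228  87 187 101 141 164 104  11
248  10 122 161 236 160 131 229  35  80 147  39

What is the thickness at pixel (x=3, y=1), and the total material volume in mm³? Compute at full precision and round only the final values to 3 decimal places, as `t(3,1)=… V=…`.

t(3,1)=3.594 V=379.923

span = t_max - t_min = 4.08 - 0.82 = 3.260
L(3,1) = 217, L_eff = 1 - 217/255 = 0.149020 (inverted)
t(3,1) = 4.08 - 3.260·0.149020 = 3.594
Σt over all 7·12 pixels = 149623/750 ≈ 199.4973333
V = pitch²·Σt = 1.38²·149623/750 = 379.923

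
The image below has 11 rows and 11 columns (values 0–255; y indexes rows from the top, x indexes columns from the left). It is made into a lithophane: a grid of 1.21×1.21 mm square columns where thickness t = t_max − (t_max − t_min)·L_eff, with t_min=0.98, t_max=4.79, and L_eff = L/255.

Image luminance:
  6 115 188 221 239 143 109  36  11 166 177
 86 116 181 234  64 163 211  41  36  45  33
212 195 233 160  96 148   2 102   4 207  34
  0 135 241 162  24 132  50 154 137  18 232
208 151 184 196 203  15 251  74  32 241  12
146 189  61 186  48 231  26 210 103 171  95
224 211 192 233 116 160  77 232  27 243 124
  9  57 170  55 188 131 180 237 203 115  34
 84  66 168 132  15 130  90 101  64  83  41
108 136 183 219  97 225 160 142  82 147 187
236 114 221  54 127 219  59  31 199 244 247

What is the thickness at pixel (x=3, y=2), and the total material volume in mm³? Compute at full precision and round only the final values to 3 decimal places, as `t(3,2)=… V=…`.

t(3,2)=2.399 V=499.425

span = t_max - t_min = 4.79 - 0.98 = 3.810
L(3,2) = 160, L_eff = 160/255 = 0.627451
t(3,2) = 4.79 - 3.810·0.627451 = 2.399
Σt over all 11·11 pixels = 724867/2125 ≈ 341.1138824
V = pitch²·Σt = 1.21²·724867/2125 = 499.425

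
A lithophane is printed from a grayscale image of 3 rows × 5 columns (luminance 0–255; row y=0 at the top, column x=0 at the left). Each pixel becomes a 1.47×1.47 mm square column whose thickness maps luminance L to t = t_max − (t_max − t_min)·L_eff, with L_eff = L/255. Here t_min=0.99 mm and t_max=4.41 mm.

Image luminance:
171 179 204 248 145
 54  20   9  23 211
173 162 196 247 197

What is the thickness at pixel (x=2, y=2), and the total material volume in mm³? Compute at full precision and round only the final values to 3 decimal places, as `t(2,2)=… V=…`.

t(2,2)=1.781 V=78.054

span = t_max - t_min = 4.41 - 0.99 = 3.420
L(2,2) = 196, L_eff = 196/255 = 0.768627
t(2,2) = 4.41 - 3.420·0.768627 = 1.781
Σt over all 3·5 pixels = 307029/8500 ≈ 36.1210588
V = pitch²·Σt = 1.47²·307029/8500 = 78.054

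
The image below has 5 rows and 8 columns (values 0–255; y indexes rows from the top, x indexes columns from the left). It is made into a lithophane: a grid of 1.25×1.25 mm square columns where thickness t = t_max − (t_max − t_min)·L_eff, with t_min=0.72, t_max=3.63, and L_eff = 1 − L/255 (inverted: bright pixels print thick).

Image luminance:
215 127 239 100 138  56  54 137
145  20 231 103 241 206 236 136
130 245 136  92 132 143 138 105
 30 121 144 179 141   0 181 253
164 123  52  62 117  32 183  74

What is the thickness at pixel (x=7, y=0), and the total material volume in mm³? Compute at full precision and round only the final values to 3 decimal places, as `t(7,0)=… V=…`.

t(7,0)=2.283 V=140.591

span = t_max - t_min = 3.63 - 0.72 = 2.910
L(7,0) = 137, L_eff = 1 - 137/255 = 0.462745 (inverted)
t(7,0) = 3.63 - 2.910·0.462745 = 2.283
Σt over all 5·8 pixels = 764817/8500 ≈ 89.9784706
V = pitch²·Σt = 1.25²·764817/8500 = 140.591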